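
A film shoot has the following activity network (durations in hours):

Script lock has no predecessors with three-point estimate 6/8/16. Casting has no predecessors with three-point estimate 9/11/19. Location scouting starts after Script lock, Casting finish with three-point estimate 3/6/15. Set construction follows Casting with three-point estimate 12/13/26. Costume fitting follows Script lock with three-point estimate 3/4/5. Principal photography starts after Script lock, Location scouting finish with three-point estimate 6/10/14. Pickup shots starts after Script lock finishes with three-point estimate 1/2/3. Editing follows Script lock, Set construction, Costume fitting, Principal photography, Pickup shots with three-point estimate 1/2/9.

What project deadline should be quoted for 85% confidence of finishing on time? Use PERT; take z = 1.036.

te_Script lock = (6 + 4·8 + 16)/6 = 54/6 = 9; σ²_Script lock = ((16−6)/6)² = 2.778
te_Casting = (9 + 4·11 + 19)/6 = 72/6 = 12; σ²_Casting = ((19−9)/6)² = 2.778
te_Location scouting = (3 + 4·6 + 15)/6 = 42/6 = 7; σ²_Location scouting = ((15−3)/6)² = 4.000
te_Set construction = (12 + 4·13 + 26)/6 = 90/6 = 15; σ²_Set construction = ((26−12)/6)² = 5.444
te_Costume fitting = (3 + 4·4 + 5)/6 = 24/6 = 4; σ²_Costume fitting = ((5−3)/6)² = 0.111
te_Principal photography = (6 + 4·10 + 14)/6 = 60/6 = 10; σ²_Principal photography = ((14−6)/6)² = 1.778
te_Pickup shots = (1 + 4·2 + 3)/6 = 12/6 = 2; σ²_Pickup shots = ((3−1)/6)² = 0.111
te_Editing = (1 + 4·2 + 9)/6 = 18/6 = 3; σ²_Editing = ((9−1)/6)² = 1.778

Forward pass:
ES_Script lock = 0; EF_Script lock = 9
ES_Casting = 0; EF_Casting = 12
ES_Location scouting = max(EF_Script lock=9, EF_Casting=12) = 12; EF_Location scouting = 12+7 = 19
ES_Set construction = 12; EF_Set construction = 12+15 = 27
ES_Costume fitting = 9; EF_Costume fitting = 9+4 = 13
ES_Principal photography = max(EF_Script lock=9, EF_Location scouting=19) = 19; EF_Principal photography = 19+10 = 29
ES_Pickup shots = 9; EF_Pickup shots = 9+2 = 11
ES_Editing = max(EF_Script lock=9, EF_Set construction=27, EF_Costume fitting=13, EF_Principal photography=29, EF_Pickup shots=11) = 29; EF_Editing = 29+3 = 32
Expected project duration μ = 32 hours. Critical path: Casting → Location scouting → Principal photography → Editing.

Variance along critical path = 2.778 + 4.000 + 1.778 + 1.778 = 10.333; σ = 3.215 hours.
D = μ + z·σ = 32 + 1.036·3.215 = 35.3 hours

35.3 hours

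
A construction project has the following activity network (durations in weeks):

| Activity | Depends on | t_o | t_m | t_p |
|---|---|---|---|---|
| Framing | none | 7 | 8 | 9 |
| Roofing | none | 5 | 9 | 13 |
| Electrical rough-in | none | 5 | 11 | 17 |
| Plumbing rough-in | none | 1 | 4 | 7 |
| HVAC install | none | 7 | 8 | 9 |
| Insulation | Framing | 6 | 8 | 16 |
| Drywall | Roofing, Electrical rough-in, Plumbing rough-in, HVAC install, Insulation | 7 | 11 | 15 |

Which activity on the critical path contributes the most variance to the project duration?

Insulation

te_Framing = (7 + 4·8 + 9)/6 = 48/6 = 8; σ²_Framing = ((9−7)/6)² = 0.111
te_Roofing = (5 + 4·9 + 13)/6 = 54/6 = 9; σ²_Roofing = ((13−5)/6)² = 1.778
te_Electrical rough-in = (5 + 4·11 + 17)/6 = 66/6 = 11; σ²_Electrical rough-in = ((17−5)/6)² = 4.000
te_Plumbing rough-in = (1 + 4·4 + 7)/6 = 24/6 = 4; σ²_Plumbing rough-in = ((7−1)/6)² = 1.000
te_HVAC install = (7 + 4·8 + 9)/6 = 48/6 = 8; σ²_HVAC install = ((9−7)/6)² = 0.111
te_Insulation = (6 + 4·8 + 16)/6 = 54/6 = 9; σ²_Insulation = ((16−6)/6)² = 2.778
te_Drywall = (7 + 4·11 + 15)/6 = 66/6 = 11; σ²_Drywall = ((15−7)/6)² = 1.778

Forward pass:
ES_Framing = 0; EF_Framing = 8
ES_Roofing = 0; EF_Roofing = 9
ES_Electrical rough-in = 0; EF_Electrical rough-in = 11
ES_Plumbing rough-in = 0; EF_Plumbing rough-in = 4
ES_HVAC install = 0; EF_HVAC install = 8
ES_Insulation = 8; EF_Insulation = 8+9 = 17
ES_Drywall = max(EF_Roofing=9, EF_Electrical rough-in=11, EF_Plumbing rough-in=4, EF_HVAC install=8, EF_Insulation=17) = 17; EF_Drywall = 17+11 = 28
Expected project duration μ = 28 weeks. Critical path: Framing → Insulation → Drywall.

Variances on critical path: σ²_Framing=0.111, σ²_Insulation=2.778, σ²_Drywall=1.778.
Largest is σ²_Insulation = 2.778.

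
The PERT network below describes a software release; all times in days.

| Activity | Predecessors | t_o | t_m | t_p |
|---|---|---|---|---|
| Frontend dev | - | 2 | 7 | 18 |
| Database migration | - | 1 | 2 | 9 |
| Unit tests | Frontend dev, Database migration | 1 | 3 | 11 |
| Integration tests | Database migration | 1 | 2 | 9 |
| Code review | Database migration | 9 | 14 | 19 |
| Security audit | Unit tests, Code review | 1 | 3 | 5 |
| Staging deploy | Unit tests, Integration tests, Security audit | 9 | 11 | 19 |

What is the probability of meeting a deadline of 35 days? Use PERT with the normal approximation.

0.859

te_Frontend dev = (2 + 4·7 + 18)/6 = 48/6 = 8; σ²_Frontend dev = ((18−2)/6)² = 7.111
te_Database migration = (1 + 4·2 + 9)/6 = 18/6 = 3; σ²_Database migration = ((9−1)/6)² = 1.778
te_Unit tests = (1 + 4·3 + 11)/6 = 24/6 = 4; σ²_Unit tests = ((11−1)/6)² = 2.778
te_Integration tests = (1 + 4·2 + 9)/6 = 18/6 = 3; σ²_Integration tests = ((9−1)/6)² = 1.778
te_Code review = (9 + 4·14 + 19)/6 = 84/6 = 14; σ²_Code review = ((19−9)/6)² = 2.778
te_Security audit = (1 + 4·3 + 5)/6 = 18/6 = 3; σ²_Security audit = ((5−1)/6)² = 0.444
te_Staging deploy = (9 + 4·11 + 19)/6 = 72/6 = 12; σ²_Staging deploy = ((19−9)/6)² = 2.778

Forward pass:
ES_Frontend dev = 0; EF_Frontend dev = 8
ES_Database migration = 0; EF_Database migration = 3
ES_Unit tests = max(EF_Frontend dev=8, EF_Database migration=3) = 8; EF_Unit tests = 8+4 = 12
ES_Integration tests = 3; EF_Integration tests = 3+3 = 6
ES_Code review = 3; EF_Code review = 3+14 = 17
ES_Security audit = max(EF_Unit tests=12, EF_Code review=17) = 17; EF_Security audit = 17+3 = 20
ES_Staging deploy = max(EF_Unit tests=12, EF_Integration tests=6, EF_Security audit=20) = 20; EF_Staging deploy = 20+12 = 32
Expected project duration μ = 32 days. Critical path: Database migration → Code review → Security audit → Staging deploy.

Variance along critical path = 1.778 + 2.778 + 0.444 + 2.778 = 7.778; σ = √7.778 = 2.789 days.
Z = (35 − 32) / 2.789 = 1.076
P(T ≤ 35) = Φ(1.076) ≈ 0.859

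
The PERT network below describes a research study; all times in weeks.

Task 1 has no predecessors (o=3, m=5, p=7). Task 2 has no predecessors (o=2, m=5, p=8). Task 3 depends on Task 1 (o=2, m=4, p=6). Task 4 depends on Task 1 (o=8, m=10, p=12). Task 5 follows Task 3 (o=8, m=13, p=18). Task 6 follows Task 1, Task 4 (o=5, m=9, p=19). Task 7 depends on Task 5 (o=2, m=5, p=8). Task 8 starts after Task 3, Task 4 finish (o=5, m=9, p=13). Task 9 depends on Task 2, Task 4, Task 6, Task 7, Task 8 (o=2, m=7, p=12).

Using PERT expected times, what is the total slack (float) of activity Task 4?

te_Task 1 = (3 + 4·5 + 7)/6 = 30/6 = 5
te_Task 2 = (2 + 4·5 + 8)/6 = 30/6 = 5
te_Task 3 = (2 + 4·4 + 6)/6 = 24/6 = 4
te_Task 4 = (8 + 4·10 + 12)/6 = 60/6 = 10
te_Task 5 = (8 + 4·13 + 18)/6 = 78/6 = 13
te_Task 6 = (5 + 4·9 + 19)/6 = 60/6 = 10
te_Task 7 = (2 + 4·5 + 8)/6 = 30/6 = 5
te_Task 8 = (5 + 4·9 + 13)/6 = 54/6 = 9
te_Task 9 = (2 + 4·7 + 12)/6 = 42/6 = 7

Forward pass:
ES_Task 1 = 0; EF_Task 1 = 5
ES_Task 2 = 0; EF_Task 2 = 5
ES_Task 3 = 5; EF_Task 3 = 5+4 = 9
ES_Task 4 = 5; EF_Task 4 = 5+10 = 15
ES_Task 5 = 9; EF_Task 5 = 9+13 = 22
ES_Task 6 = max(EF_Task 1=5, EF_Task 4=15) = 15; EF_Task 6 = 15+10 = 25
ES_Task 7 = 22; EF_Task 7 = 22+5 = 27
ES_Task 8 = max(EF_Task 3=9, EF_Task 4=15) = 15; EF_Task 8 = 15+9 = 24
ES_Task 9 = max(EF_Task 2=5, EF_Task 4=15, EF_Task 6=25, EF_Task 7=27, EF_Task 8=24) = 27; EF_Task 9 = 27+7 = 34
Expected project duration μ = 34 weeks. Critical path: Task 1 → Task 3 → Task 5 → Task 7 → Task 9.

Backward pass:
LF_Task 9 = 34; LS_Task 9 = 34−7 = 27
LF_Task 8 = LS_Task 9 = 27; LS_Task 8 = 27−9 = 18
LF_Task 7 = LS_Task 9 = 27; LS_Task 7 = 27−5 = 22
LF_Task 6 = LS_Task 9 = 27; LS_Task 6 = 27−10 = 17
LF_Task 5 = LS_Task 7 = 22; LS_Task 5 = 22−13 = 9
LF_Task 4 = min(LS_Task 6=17, LS_Task 8=18, LS_Task 9=27) = 17; LS_Task 4 = 17−10 = 7
LF_Task 3 = min(LS_Task 5=9, LS_Task 8=18) = 9; LS_Task 3 = 9−4 = 5
LF_Task 2 = LS_Task 9 = 27; LS_Task 2 = 27−5 = 22
LF_Task 1 = min(LS_Task 3=5, LS_Task 4=7, LS_Task 6=17) = 5; LS_Task 1 = 5−5 = 0
Slack_Task 4 = LS_Task 4 − ES_Task 4 = 7 − 5 = 2

2 weeks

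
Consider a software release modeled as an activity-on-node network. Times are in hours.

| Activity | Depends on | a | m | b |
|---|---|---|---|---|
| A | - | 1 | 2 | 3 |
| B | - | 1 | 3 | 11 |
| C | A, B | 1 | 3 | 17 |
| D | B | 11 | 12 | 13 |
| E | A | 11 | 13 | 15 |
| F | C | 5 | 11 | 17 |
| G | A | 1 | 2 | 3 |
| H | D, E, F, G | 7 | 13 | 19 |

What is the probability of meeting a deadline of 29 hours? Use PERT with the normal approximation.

te_A = (1 + 4·2 + 3)/6 = 12/6 = 2; σ²_A = ((3−1)/6)² = 0.111
te_B = (1 + 4·3 + 11)/6 = 24/6 = 4; σ²_B = ((11−1)/6)² = 2.778
te_C = (1 + 4·3 + 17)/6 = 30/6 = 5; σ²_C = ((17−1)/6)² = 7.111
te_D = (11 + 4·12 + 13)/6 = 72/6 = 12; σ²_D = ((13−11)/6)² = 0.111
te_E = (11 + 4·13 + 15)/6 = 78/6 = 13; σ²_E = ((15−11)/6)² = 0.444
te_F = (5 + 4·11 + 17)/6 = 66/6 = 11; σ²_F = ((17−5)/6)² = 4.000
te_G = (1 + 4·2 + 3)/6 = 12/6 = 2; σ²_G = ((3−1)/6)² = 0.111
te_H = (7 + 4·13 + 19)/6 = 78/6 = 13; σ²_H = ((19−7)/6)² = 4.000

Forward pass:
ES_A = 0; EF_A = 2
ES_B = 0; EF_B = 4
ES_C = max(EF_A=2, EF_B=4) = 4; EF_C = 4+5 = 9
ES_D = 4; EF_D = 4+12 = 16
ES_E = 2; EF_E = 2+13 = 15
ES_F = 9; EF_F = 9+11 = 20
ES_G = 2; EF_G = 2+2 = 4
ES_H = max(EF_D=16, EF_E=15, EF_F=20, EF_G=4) = 20; EF_H = 20+13 = 33
Expected project duration μ = 33 hours. Critical path: B → C → F → H.

Variance along critical path = 2.778 + 7.111 + 4.000 + 4.000 = 17.889; σ = √17.889 = 4.230 hours.
Z = (29 − 33) / 4.230 = -0.946
P(T ≤ 29) = Φ(-0.946) ≈ 0.172

0.172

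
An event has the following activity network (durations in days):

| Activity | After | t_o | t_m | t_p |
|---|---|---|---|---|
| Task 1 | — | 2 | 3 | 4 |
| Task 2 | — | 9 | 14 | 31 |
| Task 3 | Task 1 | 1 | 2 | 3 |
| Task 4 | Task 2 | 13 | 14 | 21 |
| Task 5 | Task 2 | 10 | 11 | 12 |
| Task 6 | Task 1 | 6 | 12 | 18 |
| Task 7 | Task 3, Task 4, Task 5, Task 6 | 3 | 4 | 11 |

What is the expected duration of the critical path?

36 days

te_Task 1 = (2 + 4·3 + 4)/6 = 18/6 = 3
te_Task 2 = (9 + 4·14 + 31)/6 = 96/6 = 16
te_Task 3 = (1 + 4·2 + 3)/6 = 12/6 = 2
te_Task 4 = (13 + 4·14 + 21)/6 = 90/6 = 15
te_Task 5 = (10 + 4·11 + 12)/6 = 66/6 = 11
te_Task 6 = (6 + 4·12 + 18)/6 = 72/6 = 12
te_Task 7 = (3 + 4·4 + 11)/6 = 30/6 = 5

Forward pass:
ES_Task 1 = 0; EF_Task 1 = 3
ES_Task 2 = 0; EF_Task 2 = 16
ES_Task 3 = 3; EF_Task 3 = 3+2 = 5
ES_Task 4 = 16; EF_Task 4 = 16+15 = 31
ES_Task 5 = 16; EF_Task 5 = 16+11 = 27
ES_Task 6 = 3; EF_Task 6 = 3+12 = 15
ES_Task 7 = max(EF_Task 3=5, EF_Task 4=31, EF_Task 5=27, EF_Task 6=15) = 31; EF_Task 7 = 31+5 = 36
Expected project duration μ = 36 days. Critical path: Task 2 → Task 4 → Task 7.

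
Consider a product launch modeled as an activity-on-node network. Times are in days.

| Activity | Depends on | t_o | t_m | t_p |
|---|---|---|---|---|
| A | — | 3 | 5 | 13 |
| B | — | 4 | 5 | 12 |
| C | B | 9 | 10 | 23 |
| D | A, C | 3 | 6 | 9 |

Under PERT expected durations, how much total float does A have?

te_A = (3 + 4·5 + 13)/6 = 36/6 = 6
te_B = (4 + 4·5 + 12)/6 = 36/6 = 6
te_C = (9 + 4·10 + 23)/6 = 72/6 = 12
te_D = (3 + 4·6 + 9)/6 = 36/6 = 6

Forward pass:
ES_A = 0; EF_A = 6
ES_B = 0; EF_B = 6
ES_C = 6; EF_C = 6+12 = 18
ES_D = max(EF_A=6, EF_C=18) = 18; EF_D = 18+6 = 24
Expected project duration μ = 24 days. Critical path: B → C → D.

Backward pass:
LF_D = 24; LS_D = 24−6 = 18
LF_C = LS_D = 18; LS_C = 18−12 = 6
LF_B = LS_C = 6; LS_B = 6−6 = 0
LF_A = LS_D = 18; LS_A = 18−6 = 12
Slack_A = LS_A − ES_A = 12 − 0 = 12

12 days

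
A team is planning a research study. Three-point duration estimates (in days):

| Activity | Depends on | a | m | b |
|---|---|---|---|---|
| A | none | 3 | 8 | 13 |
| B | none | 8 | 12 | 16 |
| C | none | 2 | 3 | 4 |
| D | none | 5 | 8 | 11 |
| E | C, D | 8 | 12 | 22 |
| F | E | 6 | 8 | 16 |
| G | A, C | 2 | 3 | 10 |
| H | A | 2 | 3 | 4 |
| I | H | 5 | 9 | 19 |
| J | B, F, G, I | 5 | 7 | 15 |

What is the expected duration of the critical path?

te_A = (3 + 4·8 + 13)/6 = 48/6 = 8
te_B = (8 + 4·12 + 16)/6 = 72/6 = 12
te_C = (2 + 4·3 + 4)/6 = 18/6 = 3
te_D = (5 + 4·8 + 11)/6 = 48/6 = 8
te_E = (8 + 4·12 + 22)/6 = 78/6 = 13
te_F = (6 + 4·8 + 16)/6 = 54/6 = 9
te_G = (2 + 4·3 + 10)/6 = 24/6 = 4
te_H = (2 + 4·3 + 4)/6 = 18/6 = 3
te_I = (5 + 4·9 + 19)/6 = 60/6 = 10
te_J = (5 + 4·7 + 15)/6 = 48/6 = 8

Forward pass:
ES_A = 0; EF_A = 8
ES_B = 0; EF_B = 12
ES_C = 0; EF_C = 3
ES_D = 0; EF_D = 8
ES_E = max(EF_C=3, EF_D=8) = 8; EF_E = 8+13 = 21
ES_F = 21; EF_F = 21+9 = 30
ES_G = max(EF_A=8, EF_C=3) = 8; EF_G = 8+4 = 12
ES_H = 8; EF_H = 8+3 = 11
ES_I = 11; EF_I = 11+10 = 21
ES_J = max(EF_B=12, EF_F=30, EF_G=12, EF_I=21) = 30; EF_J = 30+8 = 38
Expected project duration μ = 38 days. Critical path: D → E → F → J.

38 days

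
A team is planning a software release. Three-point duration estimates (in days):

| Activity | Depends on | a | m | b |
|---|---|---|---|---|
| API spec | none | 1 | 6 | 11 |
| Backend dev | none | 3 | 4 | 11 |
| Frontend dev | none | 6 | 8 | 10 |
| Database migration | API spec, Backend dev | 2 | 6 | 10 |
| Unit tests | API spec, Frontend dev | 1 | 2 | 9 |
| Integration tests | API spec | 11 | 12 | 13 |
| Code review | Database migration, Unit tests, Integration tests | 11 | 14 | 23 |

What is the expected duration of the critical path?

te_API spec = (1 + 4·6 + 11)/6 = 36/6 = 6
te_Backend dev = (3 + 4·4 + 11)/6 = 30/6 = 5
te_Frontend dev = (6 + 4·8 + 10)/6 = 48/6 = 8
te_Database migration = (2 + 4·6 + 10)/6 = 36/6 = 6
te_Unit tests = (1 + 4·2 + 9)/6 = 18/6 = 3
te_Integration tests = (11 + 4·12 + 13)/6 = 72/6 = 12
te_Code review = (11 + 4·14 + 23)/6 = 90/6 = 15

Forward pass:
ES_API spec = 0; EF_API spec = 6
ES_Backend dev = 0; EF_Backend dev = 5
ES_Frontend dev = 0; EF_Frontend dev = 8
ES_Database migration = max(EF_API spec=6, EF_Backend dev=5) = 6; EF_Database migration = 6+6 = 12
ES_Unit tests = max(EF_API spec=6, EF_Frontend dev=8) = 8; EF_Unit tests = 8+3 = 11
ES_Integration tests = 6; EF_Integration tests = 6+12 = 18
ES_Code review = max(EF_Database migration=12, EF_Unit tests=11, EF_Integration tests=18) = 18; EF_Code review = 18+15 = 33
Expected project duration μ = 33 days. Critical path: API spec → Integration tests → Code review.

33 days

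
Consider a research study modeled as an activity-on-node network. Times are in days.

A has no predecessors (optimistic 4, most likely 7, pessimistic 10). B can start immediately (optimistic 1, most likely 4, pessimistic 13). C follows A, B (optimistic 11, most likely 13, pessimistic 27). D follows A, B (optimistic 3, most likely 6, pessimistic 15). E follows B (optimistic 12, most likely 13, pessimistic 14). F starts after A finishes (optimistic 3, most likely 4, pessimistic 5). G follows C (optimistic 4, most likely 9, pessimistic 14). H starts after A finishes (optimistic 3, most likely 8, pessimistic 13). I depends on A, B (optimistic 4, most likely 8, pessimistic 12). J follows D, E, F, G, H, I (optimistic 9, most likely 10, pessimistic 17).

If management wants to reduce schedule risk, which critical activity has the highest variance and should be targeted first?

C

te_A = (4 + 4·7 + 10)/6 = 42/6 = 7; σ²_A = ((10−4)/6)² = 1.000
te_B = (1 + 4·4 + 13)/6 = 30/6 = 5; σ²_B = ((13−1)/6)² = 4.000
te_C = (11 + 4·13 + 27)/6 = 90/6 = 15; σ²_C = ((27−11)/6)² = 7.111
te_D = (3 + 4·6 + 15)/6 = 42/6 = 7; σ²_D = ((15−3)/6)² = 4.000
te_E = (12 + 4·13 + 14)/6 = 78/6 = 13; σ²_E = ((14−12)/6)² = 0.111
te_F = (3 + 4·4 + 5)/6 = 24/6 = 4; σ²_F = ((5−3)/6)² = 0.111
te_G = (4 + 4·9 + 14)/6 = 54/6 = 9; σ²_G = ((14−4)/6)² = 2.778
te_H = (3 + 4·8 + 13)/6 = 48/6 = 8; σ²_H = ((13−3)/6)² = 2.778
te_I = (4 + 4·8 + 12)/6 = 48/6 = 8; σ²_I = ((12−4)/6)² = 1.778
te_J = (9 + 4·10 + 17)/6 = 66/6 = 11; σ²_J = ((17−9)/6)² = 1.778

Forward pass:
ES_A = 0; EF_A = 7
ES_B = 0; EF_B = 5
ES_C = max(EF_A=7, EF_B=5) = 7; EF_C = 7+15 = 22
ES_D = max(EF_A=7, EF_B=5) = 7; EF_D = 7+7 = 14
ES_E = 5; EF_E = 5+13 = 18
ES_F = 7; EF_F = 7+4 = 11
ES_G = 22; EF_G = 22+9 = 31
ES_H = 7; EF_H = 7+8 = 15
ES_I = max(EF_A=7, EF_B=5) = 7; EF_I = 7+8 = 15
ES_J = max(EF_D=14, EF_E=18, EF_F=11, EF_G=31, EF_H=15, EF_I=15) = 31; EF_J = 31+11 = 42
Expected project duration μ = 42 days. Critical path: A → C → G → J.

Variances on critical path: σ²_A=1.000, σ²_C=7.111, σ²_G=2.778, σ²_J=1.778.
Largest is σ²_C = 7.111.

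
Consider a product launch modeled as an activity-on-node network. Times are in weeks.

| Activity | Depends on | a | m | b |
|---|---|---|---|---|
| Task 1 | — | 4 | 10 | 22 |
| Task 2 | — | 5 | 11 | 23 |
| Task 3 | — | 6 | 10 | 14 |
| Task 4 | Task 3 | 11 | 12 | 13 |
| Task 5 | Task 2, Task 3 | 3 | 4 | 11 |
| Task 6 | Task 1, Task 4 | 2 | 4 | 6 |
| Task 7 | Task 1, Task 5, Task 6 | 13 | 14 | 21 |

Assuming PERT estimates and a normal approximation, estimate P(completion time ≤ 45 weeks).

te_Task 1 = (4 + 4·10 + 22)/6 = 66/6 = 11; σ²_Task 1 = ((22−4)/6)² = 9.000
te_Task 2 = (5 + 4·11 + 23)/6 = 72/6 = 12; σ²_Task 2 = ((23−5)/6)² = 9.000
te_Task 3 = (6 + 4·10 + 14)/6 = 60/6 = 10; σ²_Task 3 = ((14−6)/6)² = 1.778
te_Task 4 = (11 + 4·12 + 13)/6 = 72/6 = 12; σ²_Task 4 = ((13−11)/6)² = 0.111
te_Task 5 = (3 + 4·4 + 11)/6 = 30/6 = 5; σ²_Task 5 = ((11−3)/6)² = 1.778
te_Task 6 = (2 + 4·4 + 6)/6 = 24/6 = 4; σ²_Task 6 = ((6−2)/6)² = 0.444
te_Task 7 = (13 + 4·14 + 21)/6 = 90/6 = 15; σ²_Task 7 = ((21−13)/6)² = 1.778

Forward pass:
ES_Task 1 = 0; EF_Task 1 = 11
ES_Task 2 = 0; EF_Task 2 = 12
ES_Task 3 = 0; EF_Task 3 = 10
ES_Task 4 = 10; EF_Task 4 = 10+12 = 22
ES_Task 5 = max(EF_Task 2=12, EF_Task 3=10) = 12; EF_Task 5 = 12+5 = 17
ES_Task 6 = max(EF_Task 1=11, EF_Task 4=22) = 22; EF_Task 6 = 22+4 = 26
ES_Task 7 = max(EF_Task 1=11, EF_Task 5=17, EF_Task 6=26) = 26; EF_Task 7 = 26+15 = 41
Expected project duration μ = 41 weeks. Critical path: Task 3 → Task 4 → Task 6 → Task 7.

Variance along critical path = 1.778 + 0.111 + 0.444 + 1.778 = 4.111; σ = √4.111 = 2.028 weeks.
Z = (45 − 41) / 2.028 = 1.973
P(T ≤ 45) = Φ(1.973) ≈ 0.976

0.976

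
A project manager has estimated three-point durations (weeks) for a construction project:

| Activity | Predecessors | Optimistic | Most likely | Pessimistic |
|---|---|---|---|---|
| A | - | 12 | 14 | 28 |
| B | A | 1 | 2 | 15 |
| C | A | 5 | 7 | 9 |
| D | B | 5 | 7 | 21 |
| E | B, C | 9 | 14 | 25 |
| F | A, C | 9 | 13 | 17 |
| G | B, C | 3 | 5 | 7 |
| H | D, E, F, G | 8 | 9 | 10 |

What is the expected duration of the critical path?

te_A = (12 + 4·14 + 28)/6 = 96/6 = 16
te_B = (1 + 4·2 + 15)/6 = 24/6 = 4
te_C = (5 + 4·7 + 9)/6 = 42/6 = 7
te_D = (5 + 4·7 + 21)/6 = 54/6 = 9
te_E = (9 + 4·14 + 25)/6 = 90/6 = 15
te_F = (9 + 4·13 + 17)/6 = 78/6 = 13
te_G = (3 + 4·5 + 7)/6 = 30/6 = 5
te_H = (8 + 4·9 + 10)/6 = 54/6 = 9

Forward pass:
ES_A = 0; EF_A = 16
ES_B = 16; EF_B = 16+4 = 20
ES_C = 16; EF_C = 16+7 = 23
ES_D = 20; EF_D = 20+9 = 29
ES_E = max(EF_B=20, EF_C=23) = 23; EF_E = 23+15 = 38
ES_F = max(EF_A=16, EF_C=23) = 23; EF_F = 23+13 = 36
ES_G = max(EF_B=20, EF_C=23) = 23; EF_G = 23+5 = 28
ES_H = max(EF_D=29, EF_E=38, EF_F=36, EF_G=28) = 38; EF_H = 38+9 = 47
Expected project duration μ = 47 weeks. Critical path: A → C → E → H.

47 weeks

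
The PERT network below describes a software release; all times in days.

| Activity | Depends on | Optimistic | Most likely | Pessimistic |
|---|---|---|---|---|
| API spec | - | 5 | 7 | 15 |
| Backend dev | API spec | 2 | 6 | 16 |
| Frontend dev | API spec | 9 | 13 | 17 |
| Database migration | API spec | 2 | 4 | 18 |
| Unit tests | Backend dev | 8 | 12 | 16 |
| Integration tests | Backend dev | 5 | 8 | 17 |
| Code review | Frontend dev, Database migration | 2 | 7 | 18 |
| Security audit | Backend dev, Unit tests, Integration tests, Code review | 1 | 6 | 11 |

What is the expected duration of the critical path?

35 days

te_API spec = (5 + 4·7 + 15)/6 = 48/6 = 8
te_Backend dev = (2 + 4·6 + 16)/6 = 42/6 = 7
te_Frontend dev = (9 + 4·13 + 17)/6 = 78/6 = 13
te_Database migration = (2 + 4·4 + 18)/6 = 36/6 = 6
te_Unit tests = (8 + 4·12 + 16)/6 = 72/6 = 12
te_Integration tests = (5 + 4·8 + 17)/6 = 54/6 = 9
te_Code review = (2 + 4·7 + 18)/6 = 48/6 = 8
te_Security audit = (1 + 4·6 + 11)/6 = 36/6 = 6

Forward pass:
ES_API spec = 0; EF_API spec = 8
ES_Backend dev = 8; EF_Backend dev = 8+7 = 15
ES_Frontend dev = 8; EF_Frontend dev = 8+13 = 21
ES_Database migration = 8; EF_Database migration = 8+6 = 14
ES_Unit tests = 15; EF_Unit tests = 15+12 = 27
ES_Integration tests = 15; EF_Integration tests = 15+9 = 24
ES_Code review = max(EF_Frontend dev=21, EF_Database migration=14) = 21; EF_Code review = 21+8 = 29
ES_Security audit = max(EF_Backend dev=15, EF_Unit tests=27, EF_Integration tests=24, EF_Code review=29) = 29; EF_Security audit = 29+6 = 35
Expected project duration μ = 35 days. Critical path: API spec → Frontend dev → Code review → Security audit.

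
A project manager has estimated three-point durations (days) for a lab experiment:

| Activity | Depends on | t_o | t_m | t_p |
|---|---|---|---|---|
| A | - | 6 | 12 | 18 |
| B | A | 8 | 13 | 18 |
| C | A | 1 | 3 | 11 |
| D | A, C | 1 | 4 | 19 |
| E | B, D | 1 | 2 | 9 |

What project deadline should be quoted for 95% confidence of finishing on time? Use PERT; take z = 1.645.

te_A = (6 + 4·12 + 18)/6 = 72/6 = 12; σ²_A = ((18−6)/6)² = 4.000
te_B = (8 + 4·13 + 18)/6 = 78/6 = 13; σ²_B = ((18−8)/6)² = 2.778
te_C = (1 + 4·3 + 11)/6 = 24/6 = 4; σ²_C = ((11−1)/6)² = 2.778
te_D = (1 + 4·4 + 19)/6 = 36/6 = 6; σ²_D = ((19−1)/6)² = 9.000
te_E = (1 + 4·2 + 9)/6 = 18/6 = 3; σ²_E = ((9−1)/6)² = 1.778

Forward pass:
ES_A = 0; EF_A = 12
ES_B = 12; EF_B = 12+13 = 25
ES_C = 12; EF_C = 12+4 = 16
ES_D = max(EF_A=12, EF_C=16) = 16; EF_D = 16+6 = 22
ES_E = max(EF_B=25, EF_D=22) = 25; EF_E = 25+3 = 28
Expected project duration μ = 28 days. Critical path: A → B → E.

Variance along critical path = 4.000 + 2.778 + 1.778 = 8.556; σ = 2.925 days.
D = μ + z·σ = 28 + 1.645·2.925 = 32.8 days

32.8 days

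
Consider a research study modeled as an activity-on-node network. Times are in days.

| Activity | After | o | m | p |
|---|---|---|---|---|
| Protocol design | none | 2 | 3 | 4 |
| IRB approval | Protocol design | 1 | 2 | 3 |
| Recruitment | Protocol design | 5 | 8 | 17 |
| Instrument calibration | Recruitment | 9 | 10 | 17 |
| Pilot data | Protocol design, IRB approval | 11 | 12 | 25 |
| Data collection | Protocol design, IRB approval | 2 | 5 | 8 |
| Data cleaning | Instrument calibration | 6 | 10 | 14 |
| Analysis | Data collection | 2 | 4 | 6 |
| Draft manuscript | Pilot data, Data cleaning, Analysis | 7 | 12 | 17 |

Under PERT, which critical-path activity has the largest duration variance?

te_Protocol design = (2 + 4·3 + 4)/6 = 18/6 = 3; σ²_Protocol design = ((4−2)/6)² = 0.111
te_IRB approval = (1 + 4·2 + 3)/6 = 12/6 = 2; σ²_IRB approval = ((3−1)/6)² = 0.111
te_Recruitment = (5 + 4·8 + 17)/6 = 54/6 = 9; σ²_Recruitment = ((17−5)/6)² = 4.000
te_Instrument calibration = (9 + 4·10 + 17)/6 = 66/6 = 11; σ²_Instrument calibration = ((17−9)/6)² = 1.778
te_Pilot data = (11 + 4·12 + 25)/6 = 84/6 = 14; σ²_Pilot data = ((25−11)/6)² = 5.444
te_Data collection = (2 + 4·5 + 8)/6 = 30/6 = 5; σ²_Data collection = ((8−2)/6)² = 1.000
te_Data cleaning = (6 + 4·10 + 14)/6 = 60/6 = 10; σ²_Data cleaning = ((14−6)/6)² = 1.778
te_Analysis = (2 + 4·4 + 6)/6 = 24/6 = 4; σ²_Analysis = ((6−2)/6)² = 0.444
te_Draft manuscript = (7 + 4·12 + 17)/6 = 72/6 = 12; σ²_Draft manuscript = ((17−7)/6)² = 2.778

Forward pass:
ES_Protocol design = 0; EF_Protocol design = 3
ES_IRB approval = 3; EF_IRB approval = 3+2 = 5
ES_Recruitment = 3; EF_Recruitment = 3+9 = 12
ES_Instrument calibration = 12; EF_Instrument calibration = 12+11 = 23
ES_Pilot data = max(EF_Protocol design=3, EF_IRB approval=5) = 5; EF_Pilot data = 5+14 = 19
ES_Data collection = max(EF_Protocol design=3, EF_IRB approval=5) = 5; EF_Data collection = 5+5 = 10
ES_Data cleaning = 23; EF_Data cleaning = 23+10 = 33
ES_Analysis = 10; EF_Analysis = 10+4 = 14
ES_Draft manuscript = max(EF_Pilot data=19, EF_Data cleaning=33, EF_Analysis=14) = 33; EF_Draft manuscript = 33+12 = 45
Expected project duration μ = 45 days. Critical path: Protocol design → Recruitment → Instrument calibration → Data cleaning → Draft manuscript.

Variances on critical path: σ²_Protocol design=0.111, σ²_Recruitment=4.000, σ²_Instrument calibration=1.778, σ²_Data cleaning=1.778, σ²_Draft manuscript=2.778.
Largest is σ²_Recruitment = 4.000.

Recruitment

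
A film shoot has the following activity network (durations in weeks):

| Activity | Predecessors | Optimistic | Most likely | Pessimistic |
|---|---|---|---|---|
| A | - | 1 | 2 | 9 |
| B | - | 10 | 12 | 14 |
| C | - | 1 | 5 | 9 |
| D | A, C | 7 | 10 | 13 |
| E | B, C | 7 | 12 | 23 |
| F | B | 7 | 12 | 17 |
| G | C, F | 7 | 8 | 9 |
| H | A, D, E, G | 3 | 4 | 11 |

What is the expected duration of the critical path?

te_A = (1 + 4·2 + 9)/6 = 18/6 = 3
te_B = (10 + 4·12 + 14)/6 = 72/6 = 12
te_C = (1 + 4·5 + 9)/6 = 30/6 = 5
te_D = (7 + 4·10 + 13)/6 = 60/6 = 10
te_E = (7 + 4·12 + 23)/6 = 78/6 = 13
te_F = (7 + 4·12 + 17)/6 = 72/6 = 12
te_G = (7 + 4·8 + 9)/6 = 48/6 = 8
te_H = (3 + 4·4 + 11)/6 = 30/6 = 5

Forward pass:
ES_A = 0; EF_A = 3
ES_B = 0; EF_B = 12
ES_C = 0; EF_C = 5
ES_D = max(EF_A=3, EF_C=5) = 5; EF_D = 5+10 = 15
ES_E = max(EF_B=12, EF_C=5) = 12; EF_E = 12+13 = 25
ES_F = 12; EF_F = 12+12 = 24
ES_G = max(EF_C=5, EF_F=24) = 24; EF_G = 24+8 = 32
ES_H = max(EF_A=3, EF_D=15, EF_E=25, EF_G=32) = 32; EF_H = 32+5 = 37
Expected project duration μ = 37 weeks. Critical path: B → F → G → H.

37 weeks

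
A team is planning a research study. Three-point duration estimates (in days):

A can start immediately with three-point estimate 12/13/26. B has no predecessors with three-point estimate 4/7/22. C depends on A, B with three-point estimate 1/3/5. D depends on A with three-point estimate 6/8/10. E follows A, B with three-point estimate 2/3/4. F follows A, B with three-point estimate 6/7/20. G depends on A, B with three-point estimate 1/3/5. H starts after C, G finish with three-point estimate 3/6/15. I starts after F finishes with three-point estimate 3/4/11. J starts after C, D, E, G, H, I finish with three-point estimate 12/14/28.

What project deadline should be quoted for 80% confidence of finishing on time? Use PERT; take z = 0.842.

te_A = (12 + 4·13 + 26)/6 = 90/6 = 15; σ²_A = ((26−12)/6)² = 5.444
te_B = (4 + 4·7 + 22)/6 = 54/6 = 9; σ²_B = ((22−4)/6)² = 9.000
te_C = (1 + 4·3 + 5)/6 = 18/6 = 3; σ²_C = ((5−1)/6)² = 0.444
te_D = (6 + 4·8 + 10)/6 = 48/6 = 8; σ²_D = ((10−6)/6)² = 0.444
te_E = (2 + 4·3 + 4)/6 = 18/6 = 3; σ²_E = ((4−2)/6)² = 0.111
te_F = (6 + 4·7 + 20)/6 = 54/6 = 9; σ²_F = ((20−6)/6)² = 5.444
te_G = (1 + 4·3 + 5)/6 = 18/6 = 3; σ²_G = ((5−1)/6)² = 0.444
te_H = (3 + 4·6 + 15)/6 = 42/6 = 7; σ²_H = ((15−3)/6)² = 4.000
te_I = (3 + 4·4 + 11)/6 = 30/6 = 5; σ²_I = ((11−3)/6)² = 1.778
te_J = (12 + 4·14 + 28)/6 = 96/6 = 16; σ²_J = ((28−12)/6)² = 7.111

Forward pass:
ES_A = 0; EF_A = 15
ES_B = 0; EF_B = 9
ES_C = max(EF_A=15, EF_B=9) = 15; EF_C = 15+3 = 18
ES_D = 15; EF_D = 15+8 = 23
ES_E = max(EF_A=15, EF_B=9) = 15; EF_E = 15+3 = 18
ES_F = max(EF_A=15, EF_B=9) = 15; EF_F = 15+9 = 24
ES_G = max(EF_A=15, EF_B=9) = 15; EF_G = 15+3 = 18
ES_H = max(EF_C=18, EF_G=18) = 18; EF_H = 18+7 = 25
ES_I = 24; EF_I = 24+5 = 29
ES_J = max(EF_C=18, EF_D=23, EF_E=18, EF_G=18, EF_H=25, EF_I=29) = 29; EF_J = 29+16 = 45
Expected project duration μ = 45 days. Critical path: A → F → I → J.

Variance along critical path = 5.444 + 5.444 + 1.778 + 7.111 = 19.778; σ = 4.447 days.
D = μ + z·σ = 45 + 0.842·4.447 = 48.7 days

48.7 days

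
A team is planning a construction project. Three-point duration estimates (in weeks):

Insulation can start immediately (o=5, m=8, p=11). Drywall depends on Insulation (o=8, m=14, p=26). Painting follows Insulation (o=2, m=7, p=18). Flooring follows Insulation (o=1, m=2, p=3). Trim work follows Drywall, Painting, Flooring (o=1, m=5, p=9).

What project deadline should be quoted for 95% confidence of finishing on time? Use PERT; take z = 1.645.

te_Insulation = (5 + 4·8 + 11)/6 = 48/6 = 8; σ²_Insulation = ((11−5)/6)² = 1.000
te_Drywall = (8 + 4·14 + 26)/6 = 90/6 = 15; σ²_Drywall = ((26−8)/6)² = 9.000
te_Painting = (2 + 4·7 + 18)/6 = 48/6 = 8; σ²_Painting = ((18−2)/6)² = 7.111
te_Flooring = (1 + 4·2 + 3)/6 = 12/6 = 2; σ²_Flooring = ((3−1)/6)² = 0.111
te_Trim work = (1 + 4·5 + 9)/6 = 30/6 = 5; σ²_Trim work = ((9−1)/6)² = 1.778

Forward pass:
ES_Insulation = 0; EF_Insulation = 8
ES_Drywall = 8; EF_Drywall = 8+15 = 23
ES_Painting = 8; EF_Painting = 8+8 = 16
ES_Flooring = 8; EF_Flooring = 8+2 = 10
ES_Trim work = max(EF_Drywall=23, EF_Painting=16, EF_Flooring=10) = 23; EF_Trim work = 23+5 = 28
Expected project duration μ = 28 weeks. Critical path: Insulation → Drywall → Trim work.

Variance along critical path = 1.000 + 9.000 + 1.778 = 11.778; σ = 3.432 weeks.
D = μ + z·σ = 28 + 1.645·3.432 = 33.6 weeks

33.6 weeks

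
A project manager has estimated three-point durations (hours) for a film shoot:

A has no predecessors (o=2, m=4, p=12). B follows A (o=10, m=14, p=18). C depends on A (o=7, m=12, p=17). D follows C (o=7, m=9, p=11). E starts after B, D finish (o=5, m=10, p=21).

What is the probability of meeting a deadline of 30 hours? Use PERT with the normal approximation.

0.027

te_A = (2 + 4·4 + 12)/6 = 30/6 = 5; σ²_A = ((12−2)/6)² = 2.778
te_B = (10 + 4·14 + 18)/6 = 84/6 = 14; σ²_B = ((18−10)/6)² = 1.778
te_C = (7 + 4·12 + 17)/6 = 72/6 = 12; σ²_C = ((17−7)/6)² = 2.778
te_D = (7 + 4·9 + 11)/6 = 54/6 = 9; σ²_D = ((11−7)/6)² = 0.444
te_E = (5 + 4·10 + 21)/6 = 66/6 = 11; σ²_E = ((21−5)/6)² = 7.111

Forward pass:
ES_A = 0; EF_A = 5
ES_B = 5; EF_B = 5+14 = 19
ES_C = 5; EF_C = 5+12 = 17
ES_D = 17; EF_D = 17+9 = 26
ES_E = max(EF_B=19, EF_D=26) = 26; EF_E = 26+11 = 37
Expected project duration μ = 37 hours. Critical path: A → C → D → E.

Variance along critical path = 2.778 + 2.778 + 0.444 + 7.111 = 13.111; σ = √13.111 = 3.621 hours.
Z = (30 − 37) / 3.621 = -1.933
P(T ≤ 30) = Φ(-1.933) ≈ 0.027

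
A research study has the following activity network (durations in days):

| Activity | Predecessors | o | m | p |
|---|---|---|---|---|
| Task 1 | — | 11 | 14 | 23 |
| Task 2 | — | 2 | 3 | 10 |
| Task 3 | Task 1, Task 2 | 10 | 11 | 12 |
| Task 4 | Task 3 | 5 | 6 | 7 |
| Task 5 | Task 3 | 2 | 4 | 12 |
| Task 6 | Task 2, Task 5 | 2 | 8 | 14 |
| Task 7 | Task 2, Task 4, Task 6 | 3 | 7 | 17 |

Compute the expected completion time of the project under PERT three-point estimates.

te_Task 1 = (11 + 4·14 + 23)/6 = 90/6 = 15
te_Task 2 = (2 + 4·3 + 10)/6 = 24/6 = 4
te_Task 3 = (10 + 4·11 + 12)/6 = 66/6 = 11
te_Task 4 = (5 + 4·6 + 7)/6 = 36/6 = 6
te_Task 5 = (2 + 4·4 + 12)/6 = 30/6 = 5
te_Task 6 = (2 + 4·8 + 14)/6 = 48/6 = 8
te_Task 7 = (3 + 4·7 + 17)/6 = 48/6 = 8

Forward pass:
ES_Task 1 = 0; EF_Task 1 = 15
ES_Task 2 = 0; EF_Task 2 = 4
ES_Task 3 = max(EF_Task 1=15, EF_Task 2=4) = 15; EF_Task 3 = 15+11 = 26
ES_Task 4 = 26; EF_Task 4 = 26+6 = 32
ES_Task 5 = 26; EF_Task 5 = 26+5 = 31
ES_Task 6 = max(EF_Task 2=4, EF_Task 5=31) = 31; EF_Task 6 = 31+8 = 39
ES_Task 7 = max(EF_Task 2=4, EF_Task 4=32, EF_Task 6=39) = 39; EF_Task 7 = 39+8 = 47
Expected project duration μ = 47 days. Critical path: Task 1 → Task 3 → Task 5 → Task 6 → Task 7.

47 days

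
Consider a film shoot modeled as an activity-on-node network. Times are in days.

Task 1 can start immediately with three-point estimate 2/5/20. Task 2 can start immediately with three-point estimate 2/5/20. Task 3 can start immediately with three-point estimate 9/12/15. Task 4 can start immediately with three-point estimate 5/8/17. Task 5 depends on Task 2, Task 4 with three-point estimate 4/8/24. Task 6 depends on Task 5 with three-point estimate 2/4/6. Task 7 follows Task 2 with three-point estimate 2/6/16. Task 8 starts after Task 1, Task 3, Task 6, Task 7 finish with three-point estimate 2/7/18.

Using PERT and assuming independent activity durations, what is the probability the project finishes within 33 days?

te_Task 1 = (2 + 4·5 + 20)/6 = 42/6 = 7; σ²_Task 1 = ((20−2)/6)² = 9.000
te_Task 2 = (2 + 4·5 + 20)/6 = 42/6 = 7; σ²_Task 2 = ((20−2)/6)² = 9.000
te_Task 3 = (9 + 4·12 + 15)/6 = 72/6 = 12; σ²_Task 3 = ((15−9)/6)² = 1.000
te_Task 4 = (5 + 4·8 + 17)/6 = 54/6 = 9; σ²_Task 4 = ((17−5)/6)² = 4.000
te_Task 5 = (4 + 4·8 + 24)/6 = 60/6 = 10; σ²_Task 5 = ((24−4)/6)² = 11.111
te_Task 6 = (2 + 4·4 + 6)/6 = 24/6 = 4; σ²_Task 6 = ((6−2)/6)² = 0.444
te_Task 7 = (2 + 4·6 + 16)/6 = 42/6 = 7; σ²_Task 7 = ((16−2)/6)² = 5.444
te_Task 8 = (2 + 4·7 + 18)/6 = 48/6 = 8; σ²_Task 8 = ((18−2)/6)² = 7.111

Forward pass:
ES_Task 1 = 0; EF_Task 1 = 7
ES_Task 2 = 0; EF_Task 2 = 7
ES_Task 3 = 0; EF_Task 3 = 12
ES_Task 4 = 0; EF_Task 4 = 9
ES_Task 5 = max(EF_Task 2=7, EF_Task 4=9) = 9; EF_Task 5 = 9+10 = 19
ES_Task 6 = 19; EF_Task 6 = 19+4 = 23
ES_Task 7 = 7; EF_Task 7 = 7+7 = 14
ES_Task 8 = max(EF_Task 1=7, EF_Task 3=12, EF_Task 6=23, EF_Task 7=14) = 23; EF_Task 8 = 23+8 = 31
Expected project duration μ = 31 days. Critical path: Task 4 → Task 5 → Task 6 → Task 8.

Variance along critical path = 4.000 + 11.111 + 0.444 + 7.111 = 22.667; σ = √22.667 = 4.761 days.
Z = (33 − 31) / 4.761 = 0.420
P(T ≤ 33) = Φ(0.420) ≈ 0.663

0.663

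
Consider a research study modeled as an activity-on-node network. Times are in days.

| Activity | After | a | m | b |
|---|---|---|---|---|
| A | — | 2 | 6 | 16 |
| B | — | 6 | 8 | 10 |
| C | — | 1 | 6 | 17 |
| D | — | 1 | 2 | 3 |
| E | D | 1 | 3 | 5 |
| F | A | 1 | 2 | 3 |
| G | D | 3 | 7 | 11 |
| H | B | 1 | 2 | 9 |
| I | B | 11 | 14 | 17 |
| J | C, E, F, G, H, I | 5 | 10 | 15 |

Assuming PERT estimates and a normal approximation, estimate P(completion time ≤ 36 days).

te_A = (2 + 4·6 + 16)/6 = 42/6 = 7; σ²_A = ((16−2)/6)² = 5.444
te_B = (6 + 4·8 + 10)/6 = 48/6 = 8; σ²_B = ((10−6)/6)² = 0.444
te_C = (1 + 4·6 + 17)/6 = 42/6 = 7; σ²_C = ((17−1)/6)² = 7.111
te_D = (1 + 4·2 + 3)/6 = 12/6 = 2; σ²_D = ((3−1)/6)² = 0.111
te_E = (1 + 4·3 + 5)/6 = 18/6 = 3; σ²_E = ((5−1)/6)² = 0.444
te_F = (1 + 4·2 + 3)/6 = 12/6 = 2; σ²_F = ((3−1)/6)² = 0.111
te_G = (3 + 4·7 + 11)/6 = 42/6 = 7; σ²_G = ((11−3)/6)² = 1.778
te_H = (1 + 4·2 + 9)/6 = 18/6 = 3; σ²_H = ((9−1)/6)² = 1.778
te_I = (11 + 4·14 + 17)/6 = 84/6 = 14; σ²_I = ((17−11)/6)² = 1.000
te_J = (5 + 4·10 + 15)/6 = 60/6 = 10; σ²_J = ((15−5)/6)² = 2.778

Forward pass:
ES_A = 0; EF_A = 7
ES_B = 0; EF_B = 8
ES_C = 0; EF_C = 7
ES_D = 0; EF_D = 2
ES_E = 2; EF_E = 2+3 = 5
ES_F = 7; EF_F = 7+2 = 9
ES_G = 2; EF_G = 2+7 = 9
ES_H = 8; EF_H = 8+3 = 11
ES_I = 8; EF_I = 8+14 = 22
ES_J = max(EF_C=7, EF_E=5, EF_F=9, EF_G=9, EF_H=11, EF_I=22) = 22; EF_J = 22+10 = 32
Expected project duration μ = 32 days. Critical path: B → I → J.

Variance along critical path = 0.444 + 1.000 + 2.778 = 4.222; σ = √4.222 = 2.055 days.
Z = (36 − 32) / 2.055 = 1.947
P(T ≤ 36) = Φ(1.947) ≈ 0.974

0.974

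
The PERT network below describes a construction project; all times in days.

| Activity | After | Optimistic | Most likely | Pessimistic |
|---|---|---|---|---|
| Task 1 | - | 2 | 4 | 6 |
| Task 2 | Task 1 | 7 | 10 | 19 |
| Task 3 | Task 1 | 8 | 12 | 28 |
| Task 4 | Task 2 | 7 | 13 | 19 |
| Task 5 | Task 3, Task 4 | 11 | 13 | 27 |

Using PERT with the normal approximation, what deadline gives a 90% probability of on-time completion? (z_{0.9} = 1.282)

48.1 days

te_Task 1 = (2 + 4·4 + 6)/6 = 24/6 = 4; σ²_Task 1 = ((6−2)/6)² = 0.444
te_Task 2 = (7 + 4·10 + 19)/6 = 66/6 = 11; σ²_Task 2 = ((19−7)/6)² = 4.000
te_Task 3 = (8 + 4·12 + 28)/6 = 84/6 = 14; σ²_Task 3 = ((28−8)/6)² = 11.111
te_Task 4 = (7 + 4·13 + 19)/6 = 78/6 = 13; σ²_Task 4 = ((19−7)/6)² = 4.000
te_Task 5 = (11 + 4·13 + 27)/6 = 90/6 = 15; σ²_Task 5 = ((27−11)/6)² = 7.111

Forward pass:
ES_Task 1 = 0; EF_Task 1 = 4
ES_Task 2 = 4; EF_Task 2 = 4+11 = 15
ES_Task 3 = 4; EF_Task 3 = 4+14 = 18
ES_Task 4 = 15; EF_Task 4 = 15+13 = 28
ES_Task 5 = max(EF_Task 3=18, EF_Task 4=28) = 28; EF_Task 5 = 28+15 = 43
Expected project duration μ = 43 days. Critical path: Task 1 → Task 2 → Task 4 → Task 5.

Variance along critical path = 0.444 + 4.000 + 4.000 + 7.111 = 15.556; σ = 3.944 days.
D = μ + z·σ = 43 + 1.282·3.944 = 48.1 days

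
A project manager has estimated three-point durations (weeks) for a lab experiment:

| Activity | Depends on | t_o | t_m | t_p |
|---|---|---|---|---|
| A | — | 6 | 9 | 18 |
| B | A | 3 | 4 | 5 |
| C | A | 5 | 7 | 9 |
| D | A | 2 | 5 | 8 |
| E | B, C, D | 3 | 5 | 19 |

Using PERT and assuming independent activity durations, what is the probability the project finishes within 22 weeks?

te_A = (6 + 4·9 + 18)/6 = 60/6 = 10; σ²_A = ((18−6)/6)² = 4.000
te_B = (3 + 4·4 + 5)/6 = 24/6 = 4; σ²_B = ((5−3)/6)² = 0.111
te_C = (5 + 4·7 + 9)/6 = 42/6 = 7; σ²_C = ((9−5)/6)² = 0.444
te_D = (2 + 4·5 + 8)/6 = 30/6 = 5; σ²_D = ((8−2)/6)² = 1.000
te_E = (3 + 4·5 + 19)/6 = 42/6 = 7; σ²_E = ((19−3)/6)² = 7.111

Forward pass:
ES_A = 0; EF_A = 10
ES_B = 10; EF_B = 10+4 = 14
ES_C = 10; EF_C = 10+7 = 17
ES_D = 10; EF_D = 10+5 = 15
ES_E = max(EF_B=14, EF_C=17, EF_D=15) = 17; EF_E = 17+7 = 24
Expected project duration μ = 24 weeks. Critical path: A → C → E.

Variance along critical path = 4.000 + 0.444 + 7.111 = 11.556; σ = √11.556 = 3.399 weeks.
Z = (22 − 24) / 3.399 = -0.588
P(T ≤ 22) = Φ(-0.588) ≈ 0.278

0.278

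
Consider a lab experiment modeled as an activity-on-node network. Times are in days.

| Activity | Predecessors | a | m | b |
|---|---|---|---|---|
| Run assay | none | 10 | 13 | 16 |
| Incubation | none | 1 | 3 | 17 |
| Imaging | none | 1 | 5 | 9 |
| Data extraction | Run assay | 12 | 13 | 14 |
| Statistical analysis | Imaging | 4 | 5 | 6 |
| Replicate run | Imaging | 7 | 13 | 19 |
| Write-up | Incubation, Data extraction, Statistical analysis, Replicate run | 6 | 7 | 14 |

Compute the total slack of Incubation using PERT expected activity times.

te_Run assay = (10 + 4·13 + 16)/6 = 78/6 = 13
te_Incubation = (1 + 4·3 + 17)/6 = 30/6 = 5
te_Imaging = (1 + 4·5 + 9)/6 = 30/6 = 5
te_Data extraction = (12 + 4·13 + 14)/6 = 78/6 = 13
te_Statistical analysis = (4 + 4·5 + 6)/6 = 30/6 = 5
te_Replicate run = (7 + 4·13 + 19)/6 = 78/6 = 13
te_Write-up = (6 + 4·7 + 14)/6 = 48/6 = 8

Forward pass:
ES_Run assay = 0; EF_Run assay = 13
ES_Incubation = 0; EF_Incubation = 5
ES_Imaging = 0; EF_Imaging = 5
ES_Data extraction = 13; EF_Data extraction = 13+13 = 26
ES_Statistical analysis = 5; EF_Statistical analysis = 5+5 = 10
ES_Replicate run = 5; EF_Replicate run = 5+13 = 18
ES_Write-up = max(EF_Incubation=5, EF_Data extraction=26, EF_Statistical analysis=10, EF_Replicate run=18) = 26; EF_Write-up = 26+8 = 34
Expected project duration μ = 34 days. Critical path: Run assay → Data extraction → Write-up.

Backward pass:
LF_Write-up = 34; LS_Write-up = 34−8 = 26
LF_Replicate run = LS_Write-up = 26; LS_Replicate run = 26−13 = 13
LF_Statistical analysis = LS_Write-up = 26; LS_Statistical analysis = 26−5 = 21
LF_Data extraction = LS_Write-up = 26; LS_Data extraction = 26−13 = 13
LF_Imaging = min(LS_Statistical analysis=21, LS_Replicate run=13) = 13; LS_Imaging = 13−5 = 8
LF_Incubation = LS_Write-up = 26; LS_Incubation = 26−5 = 21
LF_Run assay = LS_Data extraction = 13; LS_Run assay = 13−13 = 0
Slack_Incubation = LS_Incubation − ES_Incubation = 21 − 0 = 21

21 days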